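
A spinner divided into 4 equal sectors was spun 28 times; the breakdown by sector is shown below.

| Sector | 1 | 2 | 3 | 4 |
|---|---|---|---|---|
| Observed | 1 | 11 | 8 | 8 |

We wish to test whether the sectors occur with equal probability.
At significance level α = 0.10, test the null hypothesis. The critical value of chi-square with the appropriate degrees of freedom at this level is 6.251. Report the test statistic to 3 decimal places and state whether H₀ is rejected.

7.714; reject

Under H₀ each category has probability 1/4, so each expected count is 28/4 = 7.
cat         O        E   (O−E)²/E
1           1        7     5.1429
2          11        7     2.2857
3           8        7     0.1429
4           8        7     0.1429
Sum = 7.714
df = 3. Since 7.714 > 6.251, we reject H₀.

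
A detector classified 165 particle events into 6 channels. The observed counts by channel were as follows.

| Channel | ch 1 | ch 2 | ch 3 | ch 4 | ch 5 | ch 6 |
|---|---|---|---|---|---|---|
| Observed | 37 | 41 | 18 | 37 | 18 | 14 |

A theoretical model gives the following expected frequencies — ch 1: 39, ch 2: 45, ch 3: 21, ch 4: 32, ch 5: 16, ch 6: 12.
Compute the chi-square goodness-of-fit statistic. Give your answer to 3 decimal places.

χ² = (37−39)²/39 + (41−45)²/45 + (18−21)²/21 + (37−32)²/32 + (18−16)²/16 + (14−12)²/12
   = 0.1026 + 0.3556 + 0.4286 + 0.7813 + 0.2500 + 0.3333
Sum = 2.251

2.251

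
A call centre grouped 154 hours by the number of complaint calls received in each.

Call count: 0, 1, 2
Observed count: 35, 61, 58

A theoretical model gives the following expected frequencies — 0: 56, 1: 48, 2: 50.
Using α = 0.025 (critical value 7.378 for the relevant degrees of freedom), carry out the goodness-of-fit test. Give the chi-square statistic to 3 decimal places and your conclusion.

0: (35 − 56)²/56 = 441/56 = 7.8750
1: (61 − 48)²/48 = 169/48 = 3.5208
2: (58 − 50)²/50 = 64/50 = 1.2800
Sum = 12.676
df = 2. Since 12.676 > 7.378, we reject H₀.

12.676; reject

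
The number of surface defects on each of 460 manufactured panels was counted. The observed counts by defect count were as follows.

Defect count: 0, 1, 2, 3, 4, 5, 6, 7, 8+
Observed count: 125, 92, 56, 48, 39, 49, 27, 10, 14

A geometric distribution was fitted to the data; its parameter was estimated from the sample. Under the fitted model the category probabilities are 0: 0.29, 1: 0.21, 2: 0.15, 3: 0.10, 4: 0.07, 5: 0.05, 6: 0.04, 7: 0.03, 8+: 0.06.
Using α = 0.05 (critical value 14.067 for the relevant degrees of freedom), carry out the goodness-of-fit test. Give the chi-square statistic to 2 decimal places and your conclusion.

45.88; reject

Expected counts E_i = n·p_i: 460×0.29 = 133.4, 460×0.21 = 96.6, 460×0.15 = 69, 460×0.10 = 46, 460×0.07 = 32.2, 460×0.05 = 23, 460×0.04 = 18.4, 460×0.03 = 13.8, 460×0.06 = 27.6.
0: (125 − 133.4)²/133.4 = 70.56/133.4 = 0.529
1: (92 − 96.6)²/96.6 = 21.16/96.6 = 0.219
2: (56 − 69)²/69 = 169/69 = 2.449
3: (48 − 46)²/46 = 4/46 = 0.087
4: (39 − 32.2)²/32.2 = 46.24/32.2 = 1.436
5: (49 − 23)²/23 = 676/23 = 29.391
6: (27 − 18.4)²/18.4 = 73.96/18.4 = 4.020
7: (10 − 13.8)²/13.8 = 14.44/13.8 = 1.046
8+: (14 − 27.6)²/27.6 = 184.96/27.6 = 6.701
Sum = 45.88
df = 7. Since 45.88 > 14.067, we reject H₀.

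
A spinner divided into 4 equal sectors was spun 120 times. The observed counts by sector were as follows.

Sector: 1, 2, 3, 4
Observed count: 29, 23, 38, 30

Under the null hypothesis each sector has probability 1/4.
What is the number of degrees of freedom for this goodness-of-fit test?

There are k = 4 categories and no parameters were estimated from the data, so df = 4 − 1 = 3.

3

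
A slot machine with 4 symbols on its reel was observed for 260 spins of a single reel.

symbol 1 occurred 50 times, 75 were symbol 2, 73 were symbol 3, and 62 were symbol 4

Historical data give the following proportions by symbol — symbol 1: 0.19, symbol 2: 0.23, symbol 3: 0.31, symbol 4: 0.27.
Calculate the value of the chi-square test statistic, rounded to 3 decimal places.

Expected counts E_i = n·p_i: 260×0.19 = 49.4, 260×0.23 = 59.8, 260×0.31 = 80.6, 260×0.27 = 70.2.
χ² = (50−49.4)²/49.4 + (75−59.8)²/59.8 + (73−80.6)²/80.6 + (62−70.2)²/70.2
   = 0.0073 + 3.8635 + 0.7166 + 0.9578
Sum = 5.545

5.545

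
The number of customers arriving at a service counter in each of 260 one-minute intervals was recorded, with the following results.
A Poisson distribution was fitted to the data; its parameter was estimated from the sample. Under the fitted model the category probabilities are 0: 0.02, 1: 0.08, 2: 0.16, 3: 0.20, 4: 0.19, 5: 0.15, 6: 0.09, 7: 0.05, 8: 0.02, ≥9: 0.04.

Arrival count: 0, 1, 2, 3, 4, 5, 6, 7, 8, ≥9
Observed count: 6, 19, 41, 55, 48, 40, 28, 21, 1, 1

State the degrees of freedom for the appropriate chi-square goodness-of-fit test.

There are k = 10 categories and 1 parameter estimated from the data, so df = 10 − 1 − 1 = 8.

8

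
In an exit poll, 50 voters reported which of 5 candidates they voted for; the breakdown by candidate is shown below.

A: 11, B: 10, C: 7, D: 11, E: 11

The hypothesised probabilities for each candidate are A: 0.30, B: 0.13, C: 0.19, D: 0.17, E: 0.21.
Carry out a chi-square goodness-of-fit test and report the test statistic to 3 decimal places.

Expected counts E_i = n·p_i: 50×0.30 = 15, 50×0.13 = 6.5, 50×0.19 = 9.5, 50×0.17 = 8.5, 50×0.21 = 10.5.
A: (11 − 15)²/15 = 16/15 = 1.0667
B: (10 − 6.5)²/6.5 = 12.25/6.5 = 1.8846
C: (7 − 9.5)²/9.5 = 6.25/9.5 = 0.6579
D: (11 − 8.5)²/8.5 = 6.25/8.5 = 0.7353
E: (11 − 10.5)²/10.5 = 0.25/10.5 = 0.0238
Sum = 4.368

4.368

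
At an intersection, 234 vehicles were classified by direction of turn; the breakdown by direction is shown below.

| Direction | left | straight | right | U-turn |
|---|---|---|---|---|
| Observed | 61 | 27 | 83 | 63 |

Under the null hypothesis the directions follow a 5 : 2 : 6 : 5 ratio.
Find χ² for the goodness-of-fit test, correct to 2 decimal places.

0.67

Ratio total = 18. Expected counts: 234×5/18 = 65, 234×2/18 = 26, 234×6/18 = 78, 234×5/18 = 65.
left: (61 − 65)²/65 = 16/65 = 0.246
straight: (27 − 26)²/26 = 1/26 = 0.038
right: (83 − 78)²/78 = 25/78 = 0.321
U-turn: (63 − 65)²/65 = 4/65 = 0.062
Sum = 0.67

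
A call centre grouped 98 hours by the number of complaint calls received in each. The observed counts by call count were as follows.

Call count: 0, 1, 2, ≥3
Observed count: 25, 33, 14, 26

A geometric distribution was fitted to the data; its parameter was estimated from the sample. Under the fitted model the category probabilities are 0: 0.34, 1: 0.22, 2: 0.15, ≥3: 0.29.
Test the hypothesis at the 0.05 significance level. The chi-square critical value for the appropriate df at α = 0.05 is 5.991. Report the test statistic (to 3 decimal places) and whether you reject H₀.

Expected counts E_i = n·p_i: 98×0.34 = 33.32, 98×0.22 = 21.56, 98×0.15 = 14.7, 98×0.29 = 28.42.
χ² = (25−33.32)²/33.32 + (33−21.56)²/21.56 + (14−14.7)²/14.7 + (26−28.42)²/28.42
   = 2.0775 + 6.0702 + 0.0333 + 0.2061
Sum = 8.387
df = 2. Since 8.387 > 5.991, we reject H₀.

8.387; reject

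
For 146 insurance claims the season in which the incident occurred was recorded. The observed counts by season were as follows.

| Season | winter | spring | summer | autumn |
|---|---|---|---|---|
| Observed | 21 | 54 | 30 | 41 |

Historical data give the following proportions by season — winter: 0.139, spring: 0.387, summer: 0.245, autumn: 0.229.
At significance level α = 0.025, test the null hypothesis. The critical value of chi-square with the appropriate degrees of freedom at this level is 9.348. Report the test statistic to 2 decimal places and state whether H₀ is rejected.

2.78; do not reject

Expected counts E_i = n·p_i: 146×0.139 = 20.294, 146×0.387 = 56.502, 146×0.245 = 35.77, 146×0.229 = 33.434.
cat         O        E   (O−E)²/E
winter     21   20.294      0.025
spring     54   56.502      0.111
summer     30    35.77      0.931
autumn     41   33.434      1.712
Sum = 2.78
df = 3. Since 2.78 < 9.348, we do not reject H₀.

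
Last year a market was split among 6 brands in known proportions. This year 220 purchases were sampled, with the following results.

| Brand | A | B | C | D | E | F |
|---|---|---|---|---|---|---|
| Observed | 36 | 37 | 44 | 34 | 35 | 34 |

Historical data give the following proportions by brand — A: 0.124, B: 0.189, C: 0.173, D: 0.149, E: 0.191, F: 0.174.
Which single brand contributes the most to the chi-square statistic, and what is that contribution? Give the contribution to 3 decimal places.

Expected counts E_i = n·p_i: 220×0.124 = 27.28, 220×0.189 = 41.58, 220×0.173 = 38.06, 220×0.149 = 32.78, 220×0.191 = 42.02, 220×0.174 = 38.28.
cat         O        E   (O−E)²/E
A          36    27.28     2.7873
B          37    41.58     0.5045
C          44    38.06     0.9271
D          34    32.78     0.0454
E          35    42.02     1.1728
F          34    38.28     0.4785
The largest term is for A: 2.787.

A, 2.787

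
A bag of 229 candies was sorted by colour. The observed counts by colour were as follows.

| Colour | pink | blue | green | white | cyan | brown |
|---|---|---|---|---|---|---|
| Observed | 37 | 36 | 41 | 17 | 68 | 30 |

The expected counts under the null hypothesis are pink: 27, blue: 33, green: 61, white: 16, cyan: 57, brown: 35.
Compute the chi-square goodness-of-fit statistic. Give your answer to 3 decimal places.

13.433

χ² = (37−27)²/27 + (36−33)²/33 + (41−61)²/61 + (17−16)²/16 + (68−57)²/57 + (30−35)²/35
   = 3.7037 + 0.2727 + 6.5574 + 0.0625 + 2.1228 + 0.7143
Sum = 13.433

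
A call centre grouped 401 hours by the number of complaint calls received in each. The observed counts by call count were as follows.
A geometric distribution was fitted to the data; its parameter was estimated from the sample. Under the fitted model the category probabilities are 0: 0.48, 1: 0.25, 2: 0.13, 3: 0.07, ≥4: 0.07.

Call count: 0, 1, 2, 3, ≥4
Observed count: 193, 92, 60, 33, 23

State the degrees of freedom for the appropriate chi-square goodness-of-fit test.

There are k = 5 categories and 1 parameter estimated from the data, so df = 5 − 1 − 1 = 3.

3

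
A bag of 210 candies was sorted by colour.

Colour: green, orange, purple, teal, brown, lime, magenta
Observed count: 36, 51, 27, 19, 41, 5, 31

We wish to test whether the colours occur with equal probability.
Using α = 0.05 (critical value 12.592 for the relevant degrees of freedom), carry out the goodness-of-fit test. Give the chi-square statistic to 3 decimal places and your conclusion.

Expected count for each of the 7 categories: 210/7 = 30.
χ² = (36−30)²/30 + (51−30)²/30 + (27−30)²/30 + (19−30)²/30 + (41−30)²/30 + (5−30)²/30 + (31−30)²/30
   = 1.2000 + 14.7000 + 0.3000 + 4.0333 + 4.0333 + 20.8333 + 0.0333
Sum = 45.133
df = 6. Since 45.133 > 12.592, we reject H₀.

45.133; reject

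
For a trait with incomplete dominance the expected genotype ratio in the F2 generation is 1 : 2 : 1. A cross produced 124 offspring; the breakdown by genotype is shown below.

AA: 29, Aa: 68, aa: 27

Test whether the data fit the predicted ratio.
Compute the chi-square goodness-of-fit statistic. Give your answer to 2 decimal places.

Ratio total = 4. Expected counts: 124×1/4 = 31, 124×2/4 = 62, 124×1/4 = 31.
AA: (29 − 31)²/31 = 4/31 = 0.129
Aa: (68 − 62)²/62 = 36/62 = 0.581
aa: (27 − 31)²/31 = 16/31 = 0.516
Sum = 1.23

1.23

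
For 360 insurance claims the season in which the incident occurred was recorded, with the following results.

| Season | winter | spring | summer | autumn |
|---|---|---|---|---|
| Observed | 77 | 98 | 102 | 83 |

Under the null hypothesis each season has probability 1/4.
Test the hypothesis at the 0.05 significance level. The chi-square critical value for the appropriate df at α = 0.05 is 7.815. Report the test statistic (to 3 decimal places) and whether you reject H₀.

Under H₀ each category has probability 1/4, so each expected count is 360/4 = 90.
χ² = (77−90)²/90 + (98−90)²/90 + (102−90)²/90 + (83−90)²/90
   = 1.8778 + 0.7111 + 1.6000 + 0.5444
Sum = 4.733
df = 3. Since 4.733 < 7.815, we do not reject H₀.

4.733; do not reject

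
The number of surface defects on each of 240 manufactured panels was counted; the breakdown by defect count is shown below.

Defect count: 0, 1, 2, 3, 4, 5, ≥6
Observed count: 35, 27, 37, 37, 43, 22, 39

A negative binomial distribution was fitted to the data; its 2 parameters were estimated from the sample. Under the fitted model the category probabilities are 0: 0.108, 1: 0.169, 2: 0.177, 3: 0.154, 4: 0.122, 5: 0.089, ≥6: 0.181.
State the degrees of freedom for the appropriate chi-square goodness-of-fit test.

There are k = 7 categories and 2 parameters estimated from the data, so df = 7 − 1 − 2 = 4.

4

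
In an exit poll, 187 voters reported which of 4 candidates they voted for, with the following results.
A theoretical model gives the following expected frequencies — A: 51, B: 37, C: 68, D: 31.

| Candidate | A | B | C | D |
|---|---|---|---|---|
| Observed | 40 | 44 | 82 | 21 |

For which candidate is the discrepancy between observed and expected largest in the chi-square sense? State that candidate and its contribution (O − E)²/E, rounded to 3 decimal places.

cat         O        E   (O−E)²/E
A          40       51     2.3725
B          44       37     1.3243
C          82       68     2.8824
D          21       31     3.2258
The largest term is for D: 3.226.

D, 3.226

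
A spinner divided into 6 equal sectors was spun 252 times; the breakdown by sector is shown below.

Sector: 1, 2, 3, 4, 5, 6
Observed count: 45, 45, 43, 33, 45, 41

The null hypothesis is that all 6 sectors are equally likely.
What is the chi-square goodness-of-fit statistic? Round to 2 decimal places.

Expected count for each of the 6 categories: 252/6 = 42.
χ² = (45−42)²/42 + (45−42)²/42 + (43−42)²/42 + (33−42)²/42 + (45−42)²/42 + (41−42)²/42
   = 0.214 + 0.214 + 0.024 + 1.929 + 0.214 + 0.024
Sum = 2.62

2.62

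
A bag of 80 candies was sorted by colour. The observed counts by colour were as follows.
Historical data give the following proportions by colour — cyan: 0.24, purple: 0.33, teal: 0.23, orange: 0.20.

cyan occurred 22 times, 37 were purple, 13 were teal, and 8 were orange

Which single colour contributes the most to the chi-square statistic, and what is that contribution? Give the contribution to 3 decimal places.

Expected counts E_i = n·p_i: 80×0.24 = 19.2, 80×0.33 = 26.4, 80×0.23 = 18.4, 80×0.20 = 16.
cat         O        E   (O−E)²/E
cyan       22     19.2     0.4083
purple     37     26.4     4.2561
teal       13     18.4     1.5848
orange      8       16     4.0000
The largest term is for purple: 4.256.

purple, 4.256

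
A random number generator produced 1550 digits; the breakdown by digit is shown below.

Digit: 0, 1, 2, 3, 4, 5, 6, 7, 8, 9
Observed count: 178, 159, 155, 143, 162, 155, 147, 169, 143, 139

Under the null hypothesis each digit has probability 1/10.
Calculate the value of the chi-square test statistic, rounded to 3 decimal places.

9.019

Expected count for each of the 10 categories: 1550/10 = 155.
cat         O        E   (O−E)²/E
0         178      155     3.4129
1         159      155     0.1032
2         155      155     0.0000
3         143      155     0.9290
4         162      155     0.3161
5         155      155     0.0000
6         147      155     0.4129
7         169      155     1.2645
8         143      155     0.9290
9         139      155     1.6516
Sum = 9.019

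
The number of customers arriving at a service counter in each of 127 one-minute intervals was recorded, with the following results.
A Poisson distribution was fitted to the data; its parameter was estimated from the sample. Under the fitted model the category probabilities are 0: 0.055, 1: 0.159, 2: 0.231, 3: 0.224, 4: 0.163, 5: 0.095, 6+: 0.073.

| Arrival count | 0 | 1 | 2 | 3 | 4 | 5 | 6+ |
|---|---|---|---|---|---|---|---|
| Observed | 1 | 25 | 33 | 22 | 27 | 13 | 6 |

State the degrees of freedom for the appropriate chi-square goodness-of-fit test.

5

There are k = 7 categories and 1 parameter estimated from the data, so df = 7 − 1 − 1 = 5.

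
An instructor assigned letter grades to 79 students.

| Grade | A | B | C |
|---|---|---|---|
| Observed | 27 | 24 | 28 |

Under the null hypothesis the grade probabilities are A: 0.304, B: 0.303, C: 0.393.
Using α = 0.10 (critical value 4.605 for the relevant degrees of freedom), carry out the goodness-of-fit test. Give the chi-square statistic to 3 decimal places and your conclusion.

0.670; do not reject

Expected counts E_i = n·p_i: 79×0.304 = 24.016, 79×0.303 = 23.937, 79×0.393 = 31.047.
A: (27 − 24.016)²/24.016 = 8.904256/24.016 = 0.3708
B: (24 − 23.937)²/23.937 = 0.003969/23.937 = 0.0002
C: (28 − 31.047)²/31.047 = 9.284209/31.047 = 0.2990
Sum = 0.670
df = 2. Since 0.670 < 4.605, we do not reject H₀.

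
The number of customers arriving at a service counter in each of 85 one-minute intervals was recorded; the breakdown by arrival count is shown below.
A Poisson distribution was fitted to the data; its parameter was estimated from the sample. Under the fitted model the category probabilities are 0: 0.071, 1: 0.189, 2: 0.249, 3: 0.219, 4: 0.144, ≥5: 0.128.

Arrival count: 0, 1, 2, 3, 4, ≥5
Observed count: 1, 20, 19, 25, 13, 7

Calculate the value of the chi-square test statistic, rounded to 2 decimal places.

Expected counts E_i = n·p_i: 85×0.071 = 6.035, 85×0.189 = 16.065, 85×0.249 = 21.165, 85×0.219 = 18.615, 85×0.144 = 12.24, 85×0.128 = 10.88.
χ² = (1−6.035)²/6.035 + (20−16.065)²/16.065 + (19−21.165)²/21.165 + (25−18.615)²/18.615 + (13−12.24)²/12.24 + (7−10.88)²/10.88
   = 4.201 + 0.964 + 0.221 + 2.190 + 0.047 + 1.384
Sum = 9.01

9.01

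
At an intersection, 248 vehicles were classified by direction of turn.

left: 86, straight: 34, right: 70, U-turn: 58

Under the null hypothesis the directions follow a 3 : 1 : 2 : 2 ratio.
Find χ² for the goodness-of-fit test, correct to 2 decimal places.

Ratio total = 8. Expected counts: 248×3/8 = 93, 248×1/8 = 31, 248×2/8 = 62, 248×2/8 = 62.
left: (86 − 93)²/93 = 49/93 = 0.527
straight: (34 − 31)²/31 = 9/31 = 0.290
right: (70 − 62)²/62 = 64/62 = 1.032
U-turn: (58 − 62)²/62 = 16/62 = 0.258
Sum = 2.11

2.11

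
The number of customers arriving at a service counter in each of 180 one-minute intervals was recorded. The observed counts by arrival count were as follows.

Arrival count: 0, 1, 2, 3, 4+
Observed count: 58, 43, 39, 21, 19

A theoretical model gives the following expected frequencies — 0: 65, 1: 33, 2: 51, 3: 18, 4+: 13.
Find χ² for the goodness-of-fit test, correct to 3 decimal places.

cat         O        E   (O−E)²/E
0          58       65     0.7538
1          43       33     3.0303
2          39       51     2.8235
3          21       18     0.5000
4+         19       13     2.7692
Sum = 9.877

9.877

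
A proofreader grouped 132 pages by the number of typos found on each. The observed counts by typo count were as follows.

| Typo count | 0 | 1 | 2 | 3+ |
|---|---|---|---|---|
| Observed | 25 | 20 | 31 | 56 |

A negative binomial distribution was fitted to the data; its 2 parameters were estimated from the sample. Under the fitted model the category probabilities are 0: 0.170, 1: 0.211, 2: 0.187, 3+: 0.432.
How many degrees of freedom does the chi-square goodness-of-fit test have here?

There are k = 4 categories and 2 parameters estimated from the data, so df = 4 − 1 − 2 = 1.

1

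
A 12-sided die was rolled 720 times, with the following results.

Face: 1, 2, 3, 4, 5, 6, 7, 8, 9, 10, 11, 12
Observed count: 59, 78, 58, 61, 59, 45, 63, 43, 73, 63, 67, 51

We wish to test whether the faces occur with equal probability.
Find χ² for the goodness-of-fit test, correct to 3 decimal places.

Under H₀ each category has probability 1/12, so each expected count is 720/12 = 60.
cat         O        E   (O−E)²/E
1          59       60     0.0167
2          78       60     5.4000
3          58       60     0.0667
4          61       60     0.0167
5          59       60     0.0167
6          45       60     3.7500
7          63       60     0.1500
8          43       60     4.8167
9          73       60     2.8167
10         63       60     0.1500
11         67       60     0.8167
12         51       60     1.3500
Sum = 19.367

19.367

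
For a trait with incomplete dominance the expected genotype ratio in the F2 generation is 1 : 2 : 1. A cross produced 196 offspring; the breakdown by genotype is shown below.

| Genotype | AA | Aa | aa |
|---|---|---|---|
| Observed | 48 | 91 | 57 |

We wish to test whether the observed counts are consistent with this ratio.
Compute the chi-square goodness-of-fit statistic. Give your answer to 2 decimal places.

Ratio total = 4. Expected counts: 196×1/4 = 49, 196×2/4 = 98, 196×1/4 = 49.
χ² = (48−49)²/49 + (91−98)²/98 + (57−49)²/49
   = 0.020 + 0.500 + 1.306
Sum = 1.83

1.83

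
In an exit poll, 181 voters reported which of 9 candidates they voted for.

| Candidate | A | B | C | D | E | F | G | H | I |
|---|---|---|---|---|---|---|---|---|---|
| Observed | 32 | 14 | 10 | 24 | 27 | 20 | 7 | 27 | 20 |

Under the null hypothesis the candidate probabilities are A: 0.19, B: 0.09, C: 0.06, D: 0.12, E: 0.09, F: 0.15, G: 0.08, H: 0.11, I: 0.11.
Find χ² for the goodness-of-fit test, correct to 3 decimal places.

16.109

Expected counts E_i = n·p_i: 181×0.19 = 34.39, 181×0.09 = 16.29, 181×0.06 = 10.86, 181×0.12 = 21.72, 181×0.09 = 16.29, 181×0.15 = 27.15, 181×0.08 = 14.48, 181×0.11 = 19.91, 181×0.11 = 19.91.
cat         O        E   (O−E)²/E
A          32    34.39     0.1661
B          14    16.29     0.3219
C          10    10.86     0.0681
D          24    21.72     0.2393
E          27    16.29     7.0414
F          20    27.15     1.8830
G           7    14.48     3.8640
H          27    19.91     2.5248
I          20    19.91     0.0004
Sum = 16.109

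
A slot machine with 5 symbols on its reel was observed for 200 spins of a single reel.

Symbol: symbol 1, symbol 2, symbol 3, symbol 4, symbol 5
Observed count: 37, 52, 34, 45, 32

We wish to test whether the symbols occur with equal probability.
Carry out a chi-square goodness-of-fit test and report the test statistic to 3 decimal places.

6.950

Under H₀ each category has probability 1/5, so each expected count is 200/5 = 40.
symbol 1: (37 − 40)²/40 = 9/40 = 0.2250
symbol 2: (52 − 40)²/40 = 144/40 = 3.6000
symbol 3: (34 − 40)²/40 = 36/40 = 0.9000
symbol 4: (45 − 40)²/40 = 25/40 = 0.6250
symbol 5: (32 − 40)²/40 = 64/40 = 1.6000
Sum = 6.950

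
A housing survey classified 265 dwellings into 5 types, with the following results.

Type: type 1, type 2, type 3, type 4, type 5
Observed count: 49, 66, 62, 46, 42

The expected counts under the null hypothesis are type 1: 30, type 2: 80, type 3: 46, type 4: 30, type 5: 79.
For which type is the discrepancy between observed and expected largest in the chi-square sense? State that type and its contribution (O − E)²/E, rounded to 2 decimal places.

cat         O        E   (O−E)²/E
type 1     49       30     12.033
type 2     66       80      2.450
type 3     62       46      5.565
type 4     46       30      8.533
type 5     42       79     17.329
The largest term is for type 5: 17.33.

type 5, 17.33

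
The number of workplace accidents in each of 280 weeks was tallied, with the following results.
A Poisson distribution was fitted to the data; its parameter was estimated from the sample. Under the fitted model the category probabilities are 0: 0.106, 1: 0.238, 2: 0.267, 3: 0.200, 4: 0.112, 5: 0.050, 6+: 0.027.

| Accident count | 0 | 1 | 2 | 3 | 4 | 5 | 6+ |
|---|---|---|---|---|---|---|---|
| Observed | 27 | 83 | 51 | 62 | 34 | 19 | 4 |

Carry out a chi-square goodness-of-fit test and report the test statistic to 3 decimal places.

16.137

Expected counts E_i = n·p_i: 280×0.106 = 29.68, 280×0.238 = 66.64, 280×0.267 = 74.76, 280×0.200 = 56, 280×0.112 = 31.36, 280×0.050 = 14, 280×0.027 = 7.56.
0: (27 − 29.68)²/29.68 = 7.1824/29.68 = 0.2420
1: (83 − 66.64)²/66.64 = 267.6496/66.64 = 4.0164
2: (51 − 74.76)²/74.76 = 564.5376/74.76 = 7.5513
3: (62 − 56)²/56 = 36/56 = 0.6429
4: (34 − 31.36)²/31.36 = 6.9696/31.36 = 0.2222
5: (19 − 14)²/14 = 25/14 = 1.7857
6+: (4 − 7.56)²/7.56 = 12.6736/7.56 = 1.6764
Sum = 16.137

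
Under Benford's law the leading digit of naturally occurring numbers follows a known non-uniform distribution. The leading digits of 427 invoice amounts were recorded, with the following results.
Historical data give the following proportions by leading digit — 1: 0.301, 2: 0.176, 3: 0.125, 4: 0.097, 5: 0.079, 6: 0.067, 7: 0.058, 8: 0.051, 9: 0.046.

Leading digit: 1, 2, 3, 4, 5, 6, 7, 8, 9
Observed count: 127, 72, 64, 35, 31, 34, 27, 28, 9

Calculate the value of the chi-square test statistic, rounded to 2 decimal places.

Expected counts E_i = n·p_i: 427×0.301 = 128.527, 427×0.176 = 75.152, 427×0.125 = 53.375, 427×0.097 = 41.419, 427×0.079 = 33.733, 427×0.067 = 28.609, 427×0.058 = 24.766, 427×0.051 = 21.777, 427×0.046 = 19.642.
cat         O        E   (O−E)²/E
1         127  128.527      0.018
2          72   75.152      0.132
3          64   53.375      2.115
4          35   41.419      0.995
5          31   33.733      0.221
6          34   28.609      1.016
7          27   24.766      0.202
8          28   21.777      1.778
9           9   19.642      5.766
Sum = 12.24

12.24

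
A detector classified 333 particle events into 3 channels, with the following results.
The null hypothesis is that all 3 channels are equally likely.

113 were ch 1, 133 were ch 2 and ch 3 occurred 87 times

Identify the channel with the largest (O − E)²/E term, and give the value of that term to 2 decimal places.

Under H₀ each category has probability 1/3, so each expected count is 333/3 = 111.
cat         O        E   (O−E)²/E
ch 1      113      111      0.036
ch 2      133      111      4.360
ch 3       87      111      5.189
The largest term is for ch 3: 5.19.

ch 3, 5.19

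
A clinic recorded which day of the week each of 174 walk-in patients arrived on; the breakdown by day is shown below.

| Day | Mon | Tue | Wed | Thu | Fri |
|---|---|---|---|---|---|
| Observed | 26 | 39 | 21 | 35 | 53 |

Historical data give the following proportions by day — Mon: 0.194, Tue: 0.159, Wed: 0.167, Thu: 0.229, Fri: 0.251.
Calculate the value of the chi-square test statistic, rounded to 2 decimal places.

Expected counts E_i = n·p_i: 174×0.194 = 33.756, 174×0.159 = 27.666, 174×0.167 = 29.058, 174×0.229 = 39.846, 174×0.251 = 43.674.
Mon: (26 − 33.756)²/33.756 = 60.155536/33.756 = 1.782
Tue: (39 − 27.666)²/27.666 = 128.459556/27.666 = 4.643
Wed: (21 − 29.058)²/29.058 = 64.931364/29.058 = 2.235
Thu: (35 − 39.846)²/39.846 = 23.483716/39.846 = 0.589
Fri: (53 − 43.674)²/43.674 = 86.974276/43.674 = 1.991
Sum = 11.24

11.24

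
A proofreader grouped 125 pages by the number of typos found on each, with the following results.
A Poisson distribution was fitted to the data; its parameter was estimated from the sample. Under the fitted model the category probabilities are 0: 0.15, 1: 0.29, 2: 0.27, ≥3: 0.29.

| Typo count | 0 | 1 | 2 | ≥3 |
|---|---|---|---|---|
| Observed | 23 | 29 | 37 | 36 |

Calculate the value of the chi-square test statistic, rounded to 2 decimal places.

Expected counts E_i = n·p_i: 125×0.15 = 18.75, 125×0.29 = 36.25, 125×0.27 = 33.75, 125×0.29 = 36.25.
χ² = (23−18.75)²/18.75 + (29−36.25)²/36.25 + (37−33.75)²/33.75 + (36−36.25)²/36.25
   = 0.963 + 1.450 + 0.313 + 0.002
Sum = 2.73

2.73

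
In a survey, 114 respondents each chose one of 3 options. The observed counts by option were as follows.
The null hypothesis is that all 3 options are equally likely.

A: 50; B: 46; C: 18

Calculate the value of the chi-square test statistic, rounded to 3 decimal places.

Under H₀ each category has probability 1/3, so each expected count is 114/3 = 38.
A: (50 − 38)²/38 = 144/38 = 3.7895
B: (46 − 38)²/38 = 64/38 = 1.6842
C: (18 − 38)²/38 = 400/38 = 10.5263
Sum = 16.000

16.000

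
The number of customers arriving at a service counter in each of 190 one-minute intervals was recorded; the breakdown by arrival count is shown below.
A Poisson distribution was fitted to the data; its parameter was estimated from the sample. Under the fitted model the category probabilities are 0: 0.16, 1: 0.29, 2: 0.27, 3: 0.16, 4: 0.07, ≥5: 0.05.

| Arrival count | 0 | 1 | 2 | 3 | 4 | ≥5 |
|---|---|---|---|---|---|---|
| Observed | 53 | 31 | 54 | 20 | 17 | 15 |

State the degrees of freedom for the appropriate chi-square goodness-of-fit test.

There are k = 6 categories and 1 parameter estimated from the data, so df = 6 − 1 − 1 = 4.

4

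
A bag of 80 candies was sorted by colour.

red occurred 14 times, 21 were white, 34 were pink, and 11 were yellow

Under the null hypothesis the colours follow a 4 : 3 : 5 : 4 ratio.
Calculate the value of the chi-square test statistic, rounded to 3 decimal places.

11.490

Ratio total = 16. Expected counts: 80×4/16 = 20, 80×3/16 = 15, 80×5/16 = 25, 80×4/16 = 20.
red: (14 − 20)²/20 = 36/20 = 1.8000
white: (21 − 15)²/15 = 36/15 = 2.4000
pink: (34 − 25)²/25 = 81/25 = 3.2400
yellow: (11 − 20)²/20 = 81/20 = 4.0500
Sum = 11.490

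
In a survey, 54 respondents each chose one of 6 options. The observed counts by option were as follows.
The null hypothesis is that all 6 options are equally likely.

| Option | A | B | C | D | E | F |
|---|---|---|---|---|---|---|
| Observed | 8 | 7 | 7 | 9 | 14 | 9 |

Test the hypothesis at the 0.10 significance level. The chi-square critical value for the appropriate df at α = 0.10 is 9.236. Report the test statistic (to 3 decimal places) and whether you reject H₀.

3.778; do not reject

Under H₀ each category has probability 1/6, so each expected count is 54/6 = 9.
cat         O        E   (O−E)²/E
A           8        9     0.1111
B           7        9     0.4444
C           7        9     0.4444
D           9        9     0.0000
E          14        9     2.7778
F           9        9     0.0000
Sum = 3.778
df = 5. Since 3.778 < 9.236, we do not reject H₀.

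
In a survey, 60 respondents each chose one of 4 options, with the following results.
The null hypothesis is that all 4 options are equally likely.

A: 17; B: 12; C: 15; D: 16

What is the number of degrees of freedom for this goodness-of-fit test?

There are k = 4 categories and no parameters were estimated from the data, so df = 4 − 1 = 3.

3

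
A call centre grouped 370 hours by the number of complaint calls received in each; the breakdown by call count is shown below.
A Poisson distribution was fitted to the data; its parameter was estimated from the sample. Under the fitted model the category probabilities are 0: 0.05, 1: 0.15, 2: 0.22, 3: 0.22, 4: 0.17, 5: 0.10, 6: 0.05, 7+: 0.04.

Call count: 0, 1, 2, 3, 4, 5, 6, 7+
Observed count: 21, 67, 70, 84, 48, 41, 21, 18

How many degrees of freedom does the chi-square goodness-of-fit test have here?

6

There are k = 8 categories and 1 parameter estimated from the data, so df = 8 − 1 − 1 = 6.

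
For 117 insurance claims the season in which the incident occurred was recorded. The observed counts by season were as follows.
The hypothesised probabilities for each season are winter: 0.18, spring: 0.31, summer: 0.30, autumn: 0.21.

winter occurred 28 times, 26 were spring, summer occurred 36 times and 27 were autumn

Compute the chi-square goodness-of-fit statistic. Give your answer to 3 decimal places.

Expected counts E_i = n·p_i: 117×0.18 = 21.06, 117×0.31 = 36.27, 117×0.30 = 35.1, 117×0.21 = 24.57.
χ² = (28−21.06)²/21.06 + (26−36.27)²/36.27 + (36−35.1)²/35.1 + (27−24.57)²/24.57
   = 2.2870 + 2.9080 + 0.0231 + 0.2403
Sum = 5.458

5.458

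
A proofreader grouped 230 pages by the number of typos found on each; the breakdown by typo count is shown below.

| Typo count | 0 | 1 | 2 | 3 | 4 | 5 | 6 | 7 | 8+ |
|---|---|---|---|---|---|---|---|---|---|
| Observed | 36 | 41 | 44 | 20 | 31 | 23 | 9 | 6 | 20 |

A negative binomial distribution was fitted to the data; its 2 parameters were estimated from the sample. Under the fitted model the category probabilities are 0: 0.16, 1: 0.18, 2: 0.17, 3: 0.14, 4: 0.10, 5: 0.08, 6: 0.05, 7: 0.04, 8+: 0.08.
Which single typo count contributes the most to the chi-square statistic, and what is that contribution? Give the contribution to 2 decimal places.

3, 4.62

Expected counts E_i = n·p_i: 230×0.16 = 36.8, 230×0.18 = 41.4, 230×0.17 = 39.1, 230×0.14 = 32.2, 230×0.10 = 23, 230×0.08 = 18.4, 230×0.05 = 11.5, 230×0.04 = 9.2, 230×0.08 = 18.4.
χ² = (36−36.8)²/36.8 + (41−41.4)²/41.4 + (44−39.1)²/39.1 + (20−32.2)²/32.2 + (31−23)²/23 + (23−18.4)²/18.4 + (9−11.5)²/11.5 + (6−9.2)²/9.2 + (20−18.4)²/18.4
   = 0.017 + 0.004 + 0.614 + 4.622 + 2.783 + 1.150 + 0.543 + 1.113 + 0.139
The largest term is for 3: 4.62.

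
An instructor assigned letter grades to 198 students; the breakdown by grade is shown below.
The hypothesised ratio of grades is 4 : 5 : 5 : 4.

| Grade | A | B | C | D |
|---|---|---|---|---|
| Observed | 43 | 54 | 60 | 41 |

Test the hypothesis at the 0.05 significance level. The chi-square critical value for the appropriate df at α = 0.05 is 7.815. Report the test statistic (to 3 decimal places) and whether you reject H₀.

0.700; do not reject

Ratio total = 18. Expected counts: 198×4/18 = 44, 198×5/18 = 55, 198×5/18 = 55, 198×4/18 = 44.
A: (43 − 44)²/44 = 1/44 = 0.0227
B: (54 − 55)²/55 = 1/55 = 0.0182
C: (60 − 55)²/55 = 25/55 = 0.4545
D: (41 − 44)²/44 = 9/44 = 0.2045
Sum = 0.700
df = 3. Since 0.700 < 7.815, we do not reject H₀.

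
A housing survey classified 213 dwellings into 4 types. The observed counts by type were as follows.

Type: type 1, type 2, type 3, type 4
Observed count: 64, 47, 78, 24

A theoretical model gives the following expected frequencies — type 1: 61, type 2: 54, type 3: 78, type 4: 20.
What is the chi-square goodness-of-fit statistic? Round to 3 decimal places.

1.855

type 1: (64 − 61)²/61 = 9/61 = 0.1475
type 2: (47 − 54)²/54 = 49/54 = 0.9074
type 3: (78 − 78)²/78 = 0/78 = 0.0000
type 4: (24 − 20)²/20 = 16/20 = 0.8000
Sum = 1.855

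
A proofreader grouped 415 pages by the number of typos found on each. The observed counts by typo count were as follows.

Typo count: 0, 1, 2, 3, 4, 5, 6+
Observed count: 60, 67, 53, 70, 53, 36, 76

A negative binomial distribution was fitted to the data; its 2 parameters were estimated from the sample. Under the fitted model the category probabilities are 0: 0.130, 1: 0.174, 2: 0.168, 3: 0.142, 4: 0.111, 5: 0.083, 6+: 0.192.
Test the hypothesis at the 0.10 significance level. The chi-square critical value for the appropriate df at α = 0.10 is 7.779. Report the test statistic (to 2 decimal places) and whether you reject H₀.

Expected counts E_i = n·p_i: 415×0.130 = 53.95, 415×0.174 = 72.21, 415×0.168 = 69.72, 415×0.142 = 58.93, 415×0.111 = 46.065, 415×0.083 = 34.445, 415×0.192 = 79.68.
χ² = (60−53.95)²/53.95 + (67−72.21)²/72.21 + (53−69.72)²/69.72 + (70−58.93)²/58.93 + (53−46.065)²/46.065 + (36−34.445)²/34.445 + (76−79.68)²/79.68
   = 0.678 + 0.376 + 4.010 + 2.079 + 1.044 + 0.070 + 0.170
Sum = 8.43
df = 4. Since 8.43 > 7.779, we reject H₀.

8.43; reject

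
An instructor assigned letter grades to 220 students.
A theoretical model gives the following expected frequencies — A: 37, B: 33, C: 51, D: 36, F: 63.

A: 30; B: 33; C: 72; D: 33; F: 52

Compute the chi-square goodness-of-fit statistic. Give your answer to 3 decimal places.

12.142

cat         O        E   (O−E)²/E
A          30       37     1.3243
B          33       33     0.0000
C          72       51     8.6471
D          33       36     0.2500
F          52       63     1.9206
Sum = 12.142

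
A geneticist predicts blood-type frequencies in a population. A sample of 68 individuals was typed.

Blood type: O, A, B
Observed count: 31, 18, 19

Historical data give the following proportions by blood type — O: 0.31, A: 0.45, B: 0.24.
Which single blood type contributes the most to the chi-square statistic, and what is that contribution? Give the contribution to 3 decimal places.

Expected counts E_i = n·p_i: 68×0.31 = 21.08, 68×0.45 = 30.6, 68×0.24 = 16.32.
cat         O        E   (O−E)²/E
O          31    21.08     4.6682
A          18     30.6     5.1882
B          19    16.32     0.4401
The largest term is for A: 5.188.

A, 5.188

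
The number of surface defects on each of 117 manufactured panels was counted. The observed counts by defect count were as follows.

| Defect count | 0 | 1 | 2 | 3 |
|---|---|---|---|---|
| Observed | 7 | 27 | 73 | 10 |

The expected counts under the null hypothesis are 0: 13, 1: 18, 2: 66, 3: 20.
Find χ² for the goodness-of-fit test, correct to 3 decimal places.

13.012

0: (7 − 13)²/13 = 36/13 = 2.7692
1: (27 − 18)²/18 = 81/18 = 4.5000
2: (73 − 66)²/66 = 49/66 = 0.7424
3: (10 − 20)²/20 = 100/20 = 5.0000
Sum = 13.012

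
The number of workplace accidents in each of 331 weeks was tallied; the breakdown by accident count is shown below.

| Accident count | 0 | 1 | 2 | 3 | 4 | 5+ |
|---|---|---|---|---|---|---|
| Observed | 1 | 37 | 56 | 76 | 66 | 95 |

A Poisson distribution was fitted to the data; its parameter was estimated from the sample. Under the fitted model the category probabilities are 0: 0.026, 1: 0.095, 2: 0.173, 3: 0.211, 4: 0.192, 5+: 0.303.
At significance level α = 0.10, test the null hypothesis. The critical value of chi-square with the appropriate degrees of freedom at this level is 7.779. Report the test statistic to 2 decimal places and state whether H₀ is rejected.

Expected counts E_i = n·p_i: 331×0.026 = 8.606, 331×0.095 = 31.445, 331×0.173 = 57.263, 331×0.211 = 69.841, 331×0.192 = 63.552, 331×0.303 = 100.293.
cat         O        E   (O−E)²/E
0           1    8.606      6.722
1          37   31.445      0.981
2          56   57.263      0.028
3          76   69.841      0.543
4          66   63.552      0.094
5+         95  100.293      0.279
Sum = 8.65
df = 4. Since 8.65 > 7.779, we reject H₀.

8.65; reject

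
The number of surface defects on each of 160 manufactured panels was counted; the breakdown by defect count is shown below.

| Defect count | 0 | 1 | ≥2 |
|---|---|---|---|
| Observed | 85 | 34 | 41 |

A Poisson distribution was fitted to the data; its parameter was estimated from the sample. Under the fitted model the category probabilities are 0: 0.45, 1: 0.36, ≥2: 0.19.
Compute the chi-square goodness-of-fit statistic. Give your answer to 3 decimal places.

15.713

Expected counts E_i = n·p_i: 160×0.45 = 72, 160×0.36 = 57.6, 160×0.19 = 30.4.
cat         O        E   (O−E)²/E
0          85       72     2.3472
1          34     57.6     9.6694
≥2         41     30.4     3.6961
Sum = 15.713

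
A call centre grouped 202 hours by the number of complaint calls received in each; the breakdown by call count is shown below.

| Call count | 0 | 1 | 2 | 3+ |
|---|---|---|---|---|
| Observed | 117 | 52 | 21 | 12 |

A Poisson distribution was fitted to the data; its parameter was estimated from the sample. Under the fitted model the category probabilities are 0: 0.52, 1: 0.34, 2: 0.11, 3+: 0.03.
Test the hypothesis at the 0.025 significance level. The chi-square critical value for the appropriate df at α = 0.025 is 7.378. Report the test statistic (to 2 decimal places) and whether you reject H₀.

Expected counts E_i = n·p_i: 202×0.52 = 105.04, 202×0.34 = 68.68, 202×0.11 = 22.22, 202×0.03 = 6.06.
χ² = (117−105.04)²/105.04 + (52−68.68)²/68.68 + (21−22.22)²/22.22 + (12−6.06)²/6.06
   = 1.362 + 4.051 + 0.067 + 5.822
Sum = 11.30
df = 2. Since 11.30 > 7.378, we reject H₀.

11.30; reject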